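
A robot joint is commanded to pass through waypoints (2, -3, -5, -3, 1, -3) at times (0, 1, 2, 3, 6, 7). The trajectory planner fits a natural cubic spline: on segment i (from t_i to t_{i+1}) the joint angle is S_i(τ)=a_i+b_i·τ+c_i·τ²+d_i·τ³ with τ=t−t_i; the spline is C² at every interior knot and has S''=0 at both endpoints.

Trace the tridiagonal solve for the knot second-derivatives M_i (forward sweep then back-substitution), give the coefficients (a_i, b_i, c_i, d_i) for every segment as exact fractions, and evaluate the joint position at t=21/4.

Δ: Δ0=-5, Δ1=-2, Δ2=2, Δ3=4/3, Δ4=-4
row 1: diag=4, rhs=18; c'=1/4, d'=9/2
row 2: denom=4−1·1/4=15/4; d'=(24−1·9/2)/(15/4)=26/5
row 3: denom=8−1·4/15=116/15; d'=(-4−1·26/5)/(116/15)=-69/58
row 4: denom=8−3·45/116=793/116; d'=(-32−3·-69/58)/(793/116)=-3298/793
back: M4=-3298/793
back: M3=-69/58−45/116·-3298/793=336/793
back: M2=26/5−4/15·336/793=4034/793
back: M1=9/2−1/4·4034/793=2560/793
M: M0=0, M1=2560/793, M2=4034/793, M3=336/793, M4=-3298/793, M5=0
seg 0: a=2, c=M0/2=0, d=(M1−M0)/(6·1)=1280/2379, b=Δ0−h0·(2M0+M1)/6=-13175/2379
seg 1: a=-3, c=M1/2=1280/793, d=(M2−M1)/(6·1)=737/2379, b=Δ1−h1·(2M1+M2)/6=-9335/2379
seg 2: a=-5, c=M2/2=2017/793, d=(M3−M2)/(6·1)=-1849/2379, b=Δ2−h2·(2M2+M3)/6=556/2379
seg 3: a=-3, c=M3/2=168/793, d=(M4−M3)/(6·3)=-1817/7137, b=Δ3−h3·(2M3+M4)/6=547/183
seg 4: a=1, c=M4/2=-1649/793, d=(M5−M4)/(6·1)=1649/2379, b=Δ4−h4·(2M4+M5)/6=-6218/2379
t_q=21/4 → seg 3, τ=9/4; S=-3+547/183·τ+168/793·τ²+-1817/7137·τ³=96327/50752

  seg 0: a=2 b=-13175/2379 c=0 d=1280/2379
  seg 1: a=-3 b=-9335/2379 c=1280/793 d=737/2379
  seg 2: a=-5 b=556/2379 c=2017/793 d=-1849/2379
  seg 3: a=-3 b=547/183 c=168/793 d=-1817/7137
  seg 4: a=1 b=-6218/2379 c=-1649/793 d=1649/2379
S(21/4) = 96327/50752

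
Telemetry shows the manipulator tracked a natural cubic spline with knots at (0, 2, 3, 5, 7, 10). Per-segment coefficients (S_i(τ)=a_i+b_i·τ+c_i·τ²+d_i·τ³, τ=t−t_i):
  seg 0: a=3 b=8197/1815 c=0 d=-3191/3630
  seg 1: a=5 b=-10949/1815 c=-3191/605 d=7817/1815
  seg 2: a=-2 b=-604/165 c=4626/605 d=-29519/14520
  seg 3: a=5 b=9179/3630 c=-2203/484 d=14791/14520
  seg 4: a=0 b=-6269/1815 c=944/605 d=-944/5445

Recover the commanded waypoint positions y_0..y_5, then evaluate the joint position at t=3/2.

y_0=3 y_1=5 y_2=-2 y_3=5 y_4=0 y_5=-1
S(3/2) = 65897/9680

y_0 = S_0(0) = a_0 = 3
y_1 = S_1(0) = a_1 = 5
y_2 = S_2(0) = a_2 = -2
y_3 = S_3(0) = a_3 = 5
y_4 = S_4(0) = a_4 = 0
y_5 = S_4(3) = -1
t_q=3/2 is in segment 0 (τ=3/2); S_0(τ)=65897/9680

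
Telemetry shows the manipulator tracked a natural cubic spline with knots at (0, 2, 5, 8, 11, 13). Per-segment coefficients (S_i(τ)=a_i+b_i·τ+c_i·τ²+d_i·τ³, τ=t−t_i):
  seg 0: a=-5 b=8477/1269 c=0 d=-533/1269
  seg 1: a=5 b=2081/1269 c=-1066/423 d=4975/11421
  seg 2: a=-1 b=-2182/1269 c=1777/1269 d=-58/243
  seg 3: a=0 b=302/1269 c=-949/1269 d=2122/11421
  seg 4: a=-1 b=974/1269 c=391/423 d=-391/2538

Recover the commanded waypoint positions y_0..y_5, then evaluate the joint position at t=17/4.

y_0 = S_0(0) = a_0 = -5
y_1 = S_1(0) = a_1 = 5
y_2 = S_2(0) = a_2 = -1
y_3 = S_3(0) = a_3 = 0
y_4 = S_4(0) = a_4 = -1
y_5 = S_4(2) = 3
t_q=17/4 is in segment 1 (τ=9/4); S_1(τ)=8063/9024

y_0=-5 y_1=5 y_2=-1 y_3=0 y_4=-1 y_5=3
S(17/4) = 8063/9024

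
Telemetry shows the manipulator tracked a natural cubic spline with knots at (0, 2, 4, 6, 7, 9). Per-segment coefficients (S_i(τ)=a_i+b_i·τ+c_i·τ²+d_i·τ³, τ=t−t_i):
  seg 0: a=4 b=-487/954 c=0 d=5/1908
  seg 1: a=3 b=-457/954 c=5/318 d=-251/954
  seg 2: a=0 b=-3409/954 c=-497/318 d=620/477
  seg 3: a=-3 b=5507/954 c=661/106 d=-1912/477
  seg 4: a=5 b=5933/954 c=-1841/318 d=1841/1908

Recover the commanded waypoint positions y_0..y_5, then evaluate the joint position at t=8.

y_0=4 y_1=3 y_2=0 y_3=-3 y_4=5 y_5=2
S(8) = 4067/636

y_0 = S_0(0) = a_0 = 4
y_1 = S_1(0) = a_1 = 3
y_2 = S_2(0) = a_2 = 0
y_3 = S_3(0) = a_3 = -3
y_4 = S_4(0) = a_4 = 5
y_5 = S_4(2) = 2
t_q=8 is in segment 4 (τ=1); S_4(τ)=4067/636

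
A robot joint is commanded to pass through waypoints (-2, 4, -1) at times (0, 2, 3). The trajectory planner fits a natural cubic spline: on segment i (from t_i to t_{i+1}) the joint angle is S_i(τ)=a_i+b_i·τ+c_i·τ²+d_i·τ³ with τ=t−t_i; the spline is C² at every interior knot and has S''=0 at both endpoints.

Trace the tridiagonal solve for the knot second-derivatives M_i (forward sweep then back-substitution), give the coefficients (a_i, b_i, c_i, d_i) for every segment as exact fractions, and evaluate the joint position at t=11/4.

Δ: Δ0=3, Δ1=-5
row 1: diag=6, rhs=-48; c'=1/6, d'=-8
back: M1=-8
M: M0=0, M1=-8, M2=0
seg 0: a=-2, c=M0/2=0, d=(M1−M0)/(6·2)=-2/3, b=Δ0−h0·(2M0+M1)/6=17/3
seg 1: a=4, c=M1/2=-4, d=(M2−M1)/(6·1)=4/3, b=Δ1−h1·(2M1+M2)/6=-7/3
t_q=11/4 → seg 1, τ=3/4; S=4+-7/3·τ+-4·τ²+4/3·τ³=9/16

  seg 0: a=-2 b=17/3 c=0 d=-2/3
  seg 1: a=4 b=-7/3 c=-4 d=4/3
S(11/4) = 9/16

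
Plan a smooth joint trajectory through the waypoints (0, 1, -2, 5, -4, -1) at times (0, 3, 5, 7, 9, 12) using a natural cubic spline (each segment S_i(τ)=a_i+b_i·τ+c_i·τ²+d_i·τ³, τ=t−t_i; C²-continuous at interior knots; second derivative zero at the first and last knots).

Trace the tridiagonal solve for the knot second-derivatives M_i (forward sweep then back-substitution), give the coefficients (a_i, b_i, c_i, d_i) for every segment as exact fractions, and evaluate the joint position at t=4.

  seg 0: a=0 b=37/24 c=0 d=-29/216
  seg 1: a=1 b=-25/12 c=-29/24 d=3/4
  seg 2: a=-2 b=25/12 c=79/24 d=-31/24
  seg 3: a=5 b=-1/4 c=-107/24 d=7/6
  seg 4: a=-4 b=-49/12 c=61/24 d=-61/216
S(4) = -37/24

Δ: Δ0=1/3, Δ1=-3/2, Δ2=7/2, Δ3=-9/2, Δ4=1
row 1: diag=10, rhs=-11; c'=1/5, d'=-11/10
row 2: denom=8−2·1/5=38/5; d'=(30−2·-11/10)/(38/5)=161/38
row 3: denom=8−2·5/19=142/19; d'=(-48−2·161/38)/(142/19)=-1073/142
row 4: denom=10−2·19/71=672/71; d'=(33−2·-1073/142)/(672/71)=61/12
back: M4=61/12
back: M3=-1073/142−19/71·61/12=-107/12
back: M2=161/38−5/19·-107/12=79/12
back: M1=-11/10−1/5·79/12=-29/12
M: M0=0, M1=-29/12, M2=79/12, M3=-107/12, M4=61/12, M5=0
seg 0: a=0, c=M0/2=0, d=(M1−M0)/(6·3)=-29/216, b=Δ0−h0·(2M0+M1)/6=37/24
seg 1: a=1, c=M1/2=-29/24, d=(M2−M1)/(6·2)=3/4, b=Δ1−h1·(2M1+M2)/6=-25/12
seg 2: a=-2, c=M2/2=79/24, d=(M3−M2)/(6·2)=-31/24, b=Δ2−h2·(2M2+M3)/6=25/12
seg 3: a=5, c=M3/2=-107/24, d=(M4−M3)/(6·2)=7/6, b=Δ3−h3·(2M3+M4)/6=-1/4
seg 4: a=-4, c=M4/2=61/24, d=(M5−M4)/(6·3)=-61/216, b=Δ4−h4·(2M4+M5)/6=-49/12
t_q=4 → seg 1, τ=1; S=1+-25/12·τ+-29/24·τ²+3/4·τ³=-37/24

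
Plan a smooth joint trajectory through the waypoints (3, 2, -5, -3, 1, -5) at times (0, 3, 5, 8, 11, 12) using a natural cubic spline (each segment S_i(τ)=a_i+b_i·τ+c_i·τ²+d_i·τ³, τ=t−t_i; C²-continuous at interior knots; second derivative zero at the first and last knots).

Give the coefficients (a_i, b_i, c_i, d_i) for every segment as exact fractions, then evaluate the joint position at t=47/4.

  seg 0: a=3 b=140/159 c=0 d=-193/1431
  seg 1: a=2 b=-439/159 c=-193/159 d=179/424
  seg 2: a=-5 b=-811/318 c=839/636 d=-157/1908
  seg 3: a=-3 b=1999/636 c=92/159 d=-2255/5724
  seg 4: a=1 b=-1279/318 c=-629/212 d=629/636
S(47/4) = -44343/13568

Δ: Δ0=-1/3, Δ1=-7/2, Δ2=2/3, Δ3=4/3, Δ4=-6
row 1: diag=10, rhs=-19; c'=1/5, d'=-19/10
row 2: denom=10−2·1/5=48/5; d'=(25−2·-19/10)/(48/5)=3
row 3: denom=12−3·5/16=177/16; d'=(4−3·3)/(177/16)=-80/177
row 4: denom=8−3·16/59=424/59; d'=(-44−3·-80/177)/(424/59)=-629/106
back: M4=-629/106
back: M3=-80/177−16/59·-629/106=184/159
back: M2=3−5/16·184/159=839/318
back: M1=-19/10−1/5·839/318=-386/159
M: M0=0, M1=-386/159, M2=839/318, M3=184/159, M4=-629/106, M5=0
seg 0: a=3, c=M0/2=0, d=(M1−M0)/(6·3)=-193/1431, b=Δ0−h0·(2M0+M1)/6=140/159
seg 1: a=2, c=M1/2=-193/159, d=(M2−M1)/(6·2)=179/424, b=Δ1−h1·(2M1+M2)/6=-439/159
seg 2: a=-5, c=M2/2=839/636, d=(M3−M2)/(6·3)=-157/1908, b=Δ2−h2·(2M2+M3)/6=-811/318
seg 3: a=-3, c=M3/2=92/159, d=(M4−M3)/(6·3)=-2255/5724, b=Δ3−h3·(2M3+M4)/6=1999/636
seg 4: a=1, c=M4/2=-629/212, d=(M5−M4)/(6·1)=629/636, b=Δ4−h4·(2M4+M5)/6=-1279/318
t_q=47/4 → seg 4, τ=3/4; S=1+-1279/318·τ+-629/212·τ²+629/636·τ³=-44343/13568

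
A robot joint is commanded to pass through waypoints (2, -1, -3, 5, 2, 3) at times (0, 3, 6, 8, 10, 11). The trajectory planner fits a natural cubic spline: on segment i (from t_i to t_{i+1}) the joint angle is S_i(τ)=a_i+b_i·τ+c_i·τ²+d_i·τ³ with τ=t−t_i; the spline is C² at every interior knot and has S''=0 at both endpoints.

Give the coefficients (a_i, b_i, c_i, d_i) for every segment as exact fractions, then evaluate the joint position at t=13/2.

  seg 0: a=2 b=-620/1149 c=0 d=-529/10341
  seg 1: a=-1 b=-2207/1149 c=-529/1149 d=3028/10341
  seg 2: a=-3 b=3703/1149 c=833/383 d=-4105/4596
  seg 3: a=5 b=1384/1149 c=-2439/766 d=8419/9192
  seg 4: a=2 b=-1243/2298 c=3541/1532 d=-3541/4596
S(13/2) = -11723/12256

Δ: Δ0=-1, Δ1=-2/3, Δ2=4, Δ3=-3/2, Δ4=1
row 1: diag=12, rhs=2; c'=1/4, d'=1/6
row 2: denom=10−3·1/4=37/4; d'=(28−3·1/6)/(37/4)=110/37
row 3: denom=8−2·8/37=280/37; d'=(-33−2·110/37)/(280/37)=-1441/280
row 4: denom=6−2·37/140=383/70; d'=(15−2·-1441/280)/(383/70)=3541/766
back: M4=3541/766
back: M3=-1441/280−37/140·3541/766=-2439/383
back: M2=110/37−8/37·-2439/383=1666/383
back: M1=1/6−1/4·1666/383=-1058/1149
M: M0=0, M1=-1058/1149, M2=1666/383, M3=-2439/383, M4=3541/766, M5=0
seg 0: a=2, c=M0/2=0, d=(M1−M0)/(6·3)=-529/10341, b=Δ0−h0·(2M0+M1)/6=-620/1149
seg 1: a=-1, c=M1/2=-529/1149, d=(M2−M1)/(6·3)=3028/10341, b=Δ1−h1·(2M1+M2)/6=-2207/1149
seg 2: a=-3, c=M2/2=833/383, d=(M3−M2)/(6·2)=-4105/4596, b=Δ2−h2·(2M2+M3)/6=3703/1149
seg 3: a=5, c=M3/2=-2439/766, d=(M4−M3)/(6·2)=8419/9192, b=Δ3−h3·(2M3+M4)/6=1384/1149
seg 4: a=2, c=M4/2=3541/1532, d=(M5−M4)/(6·1)=-3541/4596, b=Δ4−h4·(2M4+M5)/6=-1243/2298
t_q=13/2 → seg 2, τ=1/2; S=-3+3703/1149·τ+833/383·τ²+-4105/4596·τ³=-11723/12256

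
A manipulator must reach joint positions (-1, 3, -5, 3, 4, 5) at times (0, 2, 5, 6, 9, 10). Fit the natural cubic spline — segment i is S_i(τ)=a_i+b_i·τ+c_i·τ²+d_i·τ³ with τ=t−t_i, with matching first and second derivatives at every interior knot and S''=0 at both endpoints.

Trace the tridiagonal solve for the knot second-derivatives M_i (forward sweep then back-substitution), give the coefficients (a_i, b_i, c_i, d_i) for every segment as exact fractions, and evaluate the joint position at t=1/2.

  seg 0: a=-1 b=5194/1275 c=0 d=-661/1275
  seg 1: a=3 b=-2738/1275 c=-1322/425 d=11236/11475
  seg 2: a=-5 b=422/75 c=1454/255 d=-4244/1275
  seg 3: a=3 b=2994/425 c=-5462/1275 d=7829/11475
  seg 4: a=4 b=-101/425 c=789/425 d=-263/425
S(1/2) = 661/680

Δ: Δ0=2, Δ1=-8/3, Δ2=8, Δ3=1/3, Δ4=1
row 1: diag=10, rhs=-28; c'=3/10, d'=-14/5
row 2: denom=8−3·3/10=71/10; d'=(64−3·-14/5)/(71/10)=724/71
row 3: denom=8−1·10/71=558/71; d'=(-46−1·724/71)/(558/71)=-665/93
row 4: denom=8−3·71/186=425/62; d'=(4−3·-665/93)/(425/62)=1578/425
back: M4=1578/425
back: M3=-665/93−71/186·1578/425=-10924/1275
back: M2=724/71−10/71·-10924/1275=2908/255
back: M1=-14/5−3/10·2908/255=-2644/425
M: M0=0, M1=-2644/425, M2=2908/255, M3=-10924/1275, M4=1578/425, M5=0
seg 0: a=-1, c=M0/2=0, d=(M1−M0)/(6·2)=-661/1275, b=Δ0−h0·(2M0+M1)/6=5194/1275
seg 1: a=3, c=M1/2=-1322/425, d=(M2−M1)/(6·3)=11236/11475, b=Δ1−h1·(2M1+M2)/6=-2738/1275
seg 2: a=-5, c=M2/2=1454/255, d=(M3−M2)/(6·1)=-4244/1275, b=Δ2−h2·(2M2+M3)/6=422/75
seg 3: a=3, c=M3/2=-5462/1275, d=(M4−M3)/(6·3)=7829/11475, b=Δ3−h3·(2M3+M4)/6=2994/425
seg 4: a=4, c=M4/2=789/425, d=(M5−M4)/(6·1)=-263/425, b=Δ4−h4·(2M4+M5)/6=-101/425
t_q=1/2 → seg 0, τ=1/2; S=-1+5194/1275·τ+0·τ²+-661/1275·τ³=661/680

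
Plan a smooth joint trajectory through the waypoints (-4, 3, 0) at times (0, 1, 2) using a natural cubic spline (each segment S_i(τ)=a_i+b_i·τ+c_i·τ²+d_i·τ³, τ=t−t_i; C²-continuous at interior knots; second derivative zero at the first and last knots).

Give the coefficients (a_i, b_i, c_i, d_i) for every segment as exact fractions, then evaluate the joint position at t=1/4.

Δ: Δ0=7, Δ1=-3
row 1: diag=4, rhs=-60; c'=1/4, d'=-15
back: M1=-15
M: M0=0, M1=-15, M2=0
seg 0: a=-4, c=M0/2=0, d=(M1−M0)/(6·1)=-5/2, b=Δ0−h0·(2M0+M1)/6=19/2
seg 1: a=3, c=M1/2=-15/2, d=(M2−M1)/(6·1)=5/2, b=Δ1−h1·(2M1+M2)/6=2
t_q=1/4 → seg 0, τ=1/4; S=-4+19/2·τ+0·τ²+-5/2·τ³=-213/128

  seg 0: a=-4 b=19/2 c=0 d=-5/2
  seg 1: a=3 b=2 c=-15/2 d=5/2
S(1/4) = -213/128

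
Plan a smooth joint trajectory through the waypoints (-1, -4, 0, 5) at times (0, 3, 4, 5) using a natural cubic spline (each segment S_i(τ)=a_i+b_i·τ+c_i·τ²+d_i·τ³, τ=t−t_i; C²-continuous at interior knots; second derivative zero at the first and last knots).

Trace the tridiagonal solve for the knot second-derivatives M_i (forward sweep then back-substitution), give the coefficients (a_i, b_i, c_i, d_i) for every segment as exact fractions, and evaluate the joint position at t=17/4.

Δ: Δ0=-1, Δ1=4, Δ2=5
row 1: diag=8, rhs=30; c'=1/8, d'=15/4
row 2: denom=4−1·1/8=31/8; d'=(6−1·15/4)/(31/8)=18/31
back: M2=18/31
back: M1=15/4−1/8·18/31=114/31
M: M0=0, M1=114/31, M2=18/31, M3=0
seg 0: a=-1, c=M0/2=0, d=(M1−M0)/(6·3)=19/93, b=Δ0−h0·(2M0+M1)/6=-88/31
seg 1: a=-4, c=M1/2=57/31, d=(M2−M1)/(6·1)=-16/31, b=Δ1−h1·(2M1+M2)/6=83/31
seg 2: a=0, c=M2/2=9/31, d=(M3−M2)/(6·1)=-3/31, b=Δ2−h2·(2M2+M3)/6=149/31
t_q=17/4 → seg 2, τ=1/4; S=0+149/31·τ+9/31·τ²+-3/31·τ³=2417/1984

  seg 0: a=-1 b=-88/31 c=0 d=19/93
  seg 1: a=-4 b=83/31 c=57/31 d=-16/31
  seg 2: a=0 b=149/31 c=9/31 d=-3/31
S(17/4) = 2417/1984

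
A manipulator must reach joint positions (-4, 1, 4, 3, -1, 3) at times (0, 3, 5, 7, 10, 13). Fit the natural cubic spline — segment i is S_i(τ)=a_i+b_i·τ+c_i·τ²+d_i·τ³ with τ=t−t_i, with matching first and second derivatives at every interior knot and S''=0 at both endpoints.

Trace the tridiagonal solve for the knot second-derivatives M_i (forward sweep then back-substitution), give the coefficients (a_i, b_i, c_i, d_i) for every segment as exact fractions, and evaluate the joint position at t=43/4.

  seg 0: a=-4 b=349/221 c=0 d=58/5967
  seg 1: a=1 b=407/221 c=58/663 d=-685/5304
  seg 2: a=4 b=851/1326 c=-1823/2652 d=103/1768
  seg 3: a=3 b=-934/663 c=-224/663 d=722/5967
  seg 4: a=-1 b=-112/663 c=166/221 d=-166/1989
S(43/4) = -5229/7072

Δ: Δ0=5/3, Δ1=3/2, Δ2=-1/2, Δ3=-4/3, Δ4=4/3
row 1: diag=10, rhs=-1; c'=1/5, d'=-1/10
row 2: denom=8−2·1/5=38/5; d'=(-12−2·-1/10)/(38/5)=-59/38
row 3: denom=10−2·5/19=180/19; d'=(-5−2·-59/38)/(180/19)=-1/5
row 4: denom=12−3·19/60=221/20; d'=(16−3·-1/5)/(221/20)=332/221
back: M4=332/221
back: M3=-1/5−19/60·332/221=-448/663
back: M2=-59/38−5/19·-448/663=-1823/1326
back: M1=-1/10−1/5·-1823/1326=116/663
M: M0=0, M1=116/663, M2=-1823/1326, M3=-448/663, M4=332/221, M5=0
seg 0: a=-4, c=M0/2=0, d=(M1−M0)/(6·3)=58/5967, b=Δ0−h0·(2M0+M1)/6=349/221
seg 1: a=1, c=M1/2=58/663, d=(M2−M1)/(6·2)=-685/5304, b=Δ1−h1·(2M1+M2)/6=407/221
seg 2: a=4, c=M2/2=-1823/2652, d=(M3−M2)/(6·2)=103/1768, b=Δ2−h2·(2M2+M3)/6=851/1326
seg 3: a=3, c=M3/2=-224/663, d=(M4−M3)/(6·3)=722/5967, b=Δ3−h3·(2M3+M4)/6=-934/663
seg 4: a=-1, c=M4/2=166/221, d=(M5−M4)/(6·3)=-166/1989, b=Δ4−h4·(2M4+M5)/6=-112/663
t_q=43/4 → seg 4, τ=3/4; S=-1+-112/663·τ+166/221·τ²+-166/1989·τ³=-5229/7072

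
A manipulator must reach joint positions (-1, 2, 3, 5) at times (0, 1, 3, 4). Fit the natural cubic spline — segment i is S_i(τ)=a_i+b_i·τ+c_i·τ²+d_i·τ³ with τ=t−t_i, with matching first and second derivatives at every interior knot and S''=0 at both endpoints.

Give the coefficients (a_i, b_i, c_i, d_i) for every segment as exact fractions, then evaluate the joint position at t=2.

  seg 0: a=-1 b=57/16 c=0 d=-9/16
  seg 1: a=2 b=15/8 c=-27/16 d=1/2
  seg 2: a=3 b=9/8 c=21/16 d=-7/16
S(2) = 43/16

Δ: Δ0=3, Δ1=1/2, Δ2=2
row 1: diag=6, rhs=-15; c'=1/3, d'=-5/2
row 2: denom=6−2·1/3=16/3; d'=(9−2·-5/2)/(16/3)=21/8
back: M2=21/8
back: M1=-5/2−1/3·21/8=-27/8
M: M0=0, M1=-27/8, M2=21/8, M3=0
seg 0: a=-1, c=M0/2=0, d=(M1−M0)/(6·1)=-9/16, b=Δ0−h0·(2M0+M1)/6=57/16
seg 1: a=2, c=M1/2=-27/16, d=(M2−M1)/(6·2)=1/2, b=Δ1−h1·(2M1+M2)/6=15/8
seg 2: a=3, c=M2/2=21/16, d=(M3−M2)/(6·1)=-7/16, b=Δ2−h2·(2M2+M3)/6=9/8
t_q=2 → seg 1, τ=1; S=2+15/8·τ+-27/16·τ²+1/2·τ³=43/16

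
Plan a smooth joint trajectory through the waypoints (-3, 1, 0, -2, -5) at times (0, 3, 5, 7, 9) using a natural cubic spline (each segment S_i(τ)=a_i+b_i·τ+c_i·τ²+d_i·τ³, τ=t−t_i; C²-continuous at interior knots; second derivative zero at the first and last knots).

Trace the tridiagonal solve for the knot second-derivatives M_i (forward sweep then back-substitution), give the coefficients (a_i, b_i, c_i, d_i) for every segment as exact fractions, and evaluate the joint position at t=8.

Δ: Δ0=4/3, Δ1=-1/2, Δ2=-1, Δ3=-3/2
row 1: diag=10, rhs=-11; c'=1/5, d'=-11/10
row 2: denom=8−2·1/5=38/5; d'=(-3−2·-11/10)/(38/5)=-2/19
row 3: denom=8−2·5/19=142/19; d'=(-3−2·-2/19)/(142/19)=-53/142
back: M3=-53/142
back: M2=-2/19−5/19·-53/142=-1/142
back: M1=-11/10−1/5·-1/142=-78/71
M: M0=0, M1=-78/71, M2=-1/142, M3=-53/142, M4=0
seg 0: a=-3, c=M0/2=0, d=(M1−M0)/(6·3)=-13/213, b=Δ0−h0·(2M0+M1)/6=401/213
seg 1: a=1, c=M1/2=-39/71, d=(M2−M1)/(6·2)=155/1704, b=Δ1−h1·(2M1+M2)/6=50/213
seg 2: a=0, c=M2/2=-1/284, d=(M3−M2)/(6·2)=-13/426, b=Δ2−h2·(2M2+M3)/6=-371/426
seg 3: a=-2, c=M3/2=-53/284, d=(M4−M3)/(6·2)=53/1704, b=Δ3−h3·(2M3+M4)/6=-533/426
t_q=8 → seg 3, τ=1; S=-2+-533/426·τ+-53/284·τ²+53/1704·τ³=-1935/568

  seg 0: a=-3 b=401/213 c=0 d=-13/213
  seg 1: a=1 b=50/213 c=-39/71 d=155/1704
  seg 2: a=0 b=-371/426 c=-1/284 d=-13/426
  seg 3: a=-2 b=-533/426 c=-53/284 d=53/1704
S(8) = -1935/568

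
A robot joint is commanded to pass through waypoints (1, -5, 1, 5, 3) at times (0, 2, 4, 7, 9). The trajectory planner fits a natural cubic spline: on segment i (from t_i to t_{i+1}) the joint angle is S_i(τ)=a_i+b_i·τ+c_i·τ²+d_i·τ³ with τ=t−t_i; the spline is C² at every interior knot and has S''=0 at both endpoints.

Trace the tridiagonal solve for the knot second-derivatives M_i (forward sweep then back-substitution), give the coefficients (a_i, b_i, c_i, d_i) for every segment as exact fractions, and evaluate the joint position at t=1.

Δ: Δ0=-3, Δ1=3, Δ2=4/3, Δ3=-1
row 1: diag=8, rhs=36; c'=1/4, d'=9/2
row 2: denom=10−2·1/4=19/2; d'=(-10−2·9/2)/(19/2)=-2
row 3: denom=10−3·6/19=172/19; d'=(-14−3·-2)/(172/19)=-38/43
back: M3=-38/43
back: M2=-2−6/19·-38/43=-74/43
back: M1=9/2−1/4·-74/43=212/43
M: M0=0, M1=212/43, M2=-74/43, M3=-38/43, M4=0
seg 0: a=1, c=M0/2=0, d=(M1−M0)/(6·2)=53/129, b=Δ0−h0·(2M0+M1)/6=-599/129
seg 1: a=-5, c=M1/2=106/43, d=(M2−M1)/(6·2)=-143/258, b=Δ1−h1·(2M1+M2)/6=37/129
seg 2: a=1, c=M2/2=-37/43, d=(M3−M2)/(6·3)=2/43, b=Δ2−h2·(2M2+M3)/6=451/129
seg 3: a=5, c=M3/2=-19/43, d=(M4−M3)/(6·2)=19/258, b=Δ3−h3·(2M3+M4)/6=-53/129
t_q=1 → seg 0, τ=1; S=1+-599/129·τ+0·τ²+53/129·τ³=-139/43

  seg 0: a=1 b=-599/129 c=0 d=53/129
  seg 1: a=-5 b=37/129 c=106/43 d=-143/258
  seg 2: a=1 b=451/129 c=-37/43 d=2/43
  seg 3: a=5 b=-53/129 c=-19/43 d=19/258
S(1) = -139/43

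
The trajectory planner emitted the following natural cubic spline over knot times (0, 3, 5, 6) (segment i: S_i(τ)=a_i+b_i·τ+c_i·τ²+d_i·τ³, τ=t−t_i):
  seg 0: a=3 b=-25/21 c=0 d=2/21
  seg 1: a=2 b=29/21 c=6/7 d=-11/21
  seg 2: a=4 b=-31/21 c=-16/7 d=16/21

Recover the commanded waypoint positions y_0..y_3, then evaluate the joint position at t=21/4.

y_0 = S_0(0) = a_0 = 3
y_1 = S_1(0) = a_1 = 2
y_2 = S_2(0) = a_2 = 4
y_3 = S_2(1) = 1
t_q=21/4 is in segment 2 (τ=1/4); S_2(τ)=7/2

y_0=3 y_1=2 y_2=4 y_3=1
S(21/4) = 7/2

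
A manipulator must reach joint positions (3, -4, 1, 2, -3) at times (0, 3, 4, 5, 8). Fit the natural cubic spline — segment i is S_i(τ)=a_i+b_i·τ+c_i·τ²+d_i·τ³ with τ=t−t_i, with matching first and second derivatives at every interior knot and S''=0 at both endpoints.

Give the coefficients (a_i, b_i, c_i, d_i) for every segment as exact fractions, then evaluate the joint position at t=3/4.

  seg 0: a=3 b=-133/24 c=0 d=77/216
  seg 1: a=-4 b=49/12 c=77/24 d=-55/24
  seg 2: a=1 b=29/8 c=-11/3 d=25/24
  seg 3: a=2 b=-7/12 c=-13/24 d=13/216
S(3/4) = -515/512

Δ: Δ0=-7/3, Δ1=5, Δ2=1, Δ3=-5/3
row 1: diag=8, rhs=44; c'=1/8, d'=11/2
row 2: denom=4−1·1/8=31/8; d'=(-24−1·11/2)/(31/8)=-236/31
row 3: denom=8−1·8/31=240/31; d'=(-16−1·-236/31)/(240/31)=-13/12
back: M3=-13/12
back: M2=-236/31−8/31·-13/12=-22/3
back: M1=11/2−1/8·-22/3=77/12
M: M0=0, M1=77/12, M2=-22/3, M3=-13/12, M4=0
seg 0: a=3, c=M0/2=0, d=(M1−M0)/(6·3)=77/216, b=Δ0−h0·(2M0+M1)/6=-133/24
seg 1: a=-4, c=M1/2=77/24, d=(M2−M1)/(6·1)=-55/24, b=Δ1−h1·(2M1+M2)/6=49/12
seg 2: a=1, c=M2/2=-11/3, d=(M3−M2)/(6·1)=25/24, b=Δ2−h2·(2M2+M3)/6=29/8
seg 3: a=2, c=M3/2=-13/24, d=(M4−M3)/(6·3)=13/216, b=Δ3−h3·(2M3+M4)/6=-7/12
t_q=3/4 → seg 0, τ=3/4; S=3+-133/24·τ+0·τ²+77/216·τ³=-515/512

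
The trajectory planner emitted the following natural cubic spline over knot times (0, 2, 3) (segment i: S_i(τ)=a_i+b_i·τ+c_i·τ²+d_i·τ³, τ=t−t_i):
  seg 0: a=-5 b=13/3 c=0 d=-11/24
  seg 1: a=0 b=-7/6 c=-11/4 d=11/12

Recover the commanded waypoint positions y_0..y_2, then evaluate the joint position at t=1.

y_0 = S_0(0) = a_0 = -5
y_1 = S_1(0) = a_1 = 0
y_2 = S_1(1) = -3
t_q=1 is in segment 0 (τ=1); S_0(τ)=-9/8

y_0=-5 y_1=0 y_2=-3
S(1) = -9/8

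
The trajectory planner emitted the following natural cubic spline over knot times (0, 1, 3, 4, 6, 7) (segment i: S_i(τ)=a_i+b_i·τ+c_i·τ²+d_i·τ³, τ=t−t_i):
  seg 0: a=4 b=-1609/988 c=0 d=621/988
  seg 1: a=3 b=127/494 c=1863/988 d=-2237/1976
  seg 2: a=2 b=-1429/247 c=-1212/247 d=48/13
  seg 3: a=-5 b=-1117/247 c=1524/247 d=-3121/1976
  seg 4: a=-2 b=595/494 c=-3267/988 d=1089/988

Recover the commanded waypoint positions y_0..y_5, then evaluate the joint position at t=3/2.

y_0=4 y_1=3 y_2=2 y_3=-5 y_4=-2 y_5=-3
S(3/2) = 54671/15808

y_0 = S_0(0) = a_0 = 4
y_1 = S_1(0) = a_1 = 3
y_2 = S_2(0) = a_2 = 2
y_3 = S_3(0) = a_3 = -5
y_4 = S_4(0) = a_4 = -2
y_5 = S_4(1) = -3
t_q=3/2 is in segment 1 (τ=1/2); S_1(τ)=54671/15808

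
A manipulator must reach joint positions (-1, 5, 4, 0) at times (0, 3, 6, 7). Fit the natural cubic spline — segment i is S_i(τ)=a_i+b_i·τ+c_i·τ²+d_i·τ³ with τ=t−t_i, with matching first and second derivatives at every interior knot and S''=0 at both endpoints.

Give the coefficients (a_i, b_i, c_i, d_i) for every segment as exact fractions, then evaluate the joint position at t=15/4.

  seg 0: a=-1 b=197/87 c=0 d=-23/783
  seg 1: a=5 b=128/87 c=-23/87 d=-88/783
  seg 2: a=4 b=-274/87 c=-37/29 d=37/87
S(15/4) = 2741/464

Δ: Δ0=2, Δ1=-1/3, Δ2=-4
row 1: diag=12, rhs=-14; c'=1/4, d'=-7/6
row 2: denom=8−3·1/4=29/4; d'=(-22−3·-7/6)/(29/4)=-74/29
back: M2=-74/29
back: M1=-7/6−1/4·-74/29=-46/87
M: M0=0, M1=-46/87, M2=-74/29, M3=0
seg 0: a=-1, c=M0/2=0, d=(M1−M0)/(6·3)=-23/783, b=Δ0−h0·(2M0+M1)/6=197/87
seg 1: a=5, c=M1/2=-23/87, d=(M2−M1)/(6·3)=-88/783, b=Δ1−h1·(2M1+M2)/6=128/87
seg 2: a=4, c=M2/2=-37/29, d=(M3−M2)/(6·1)=37/87, b=Δ2−h2·(2M2+M3)/6=-274/87
t_q=15/4 → seg 1, τ=3/4; S=5+128/87·τ+-23/87·τ²+-88/783·τ³=2741/464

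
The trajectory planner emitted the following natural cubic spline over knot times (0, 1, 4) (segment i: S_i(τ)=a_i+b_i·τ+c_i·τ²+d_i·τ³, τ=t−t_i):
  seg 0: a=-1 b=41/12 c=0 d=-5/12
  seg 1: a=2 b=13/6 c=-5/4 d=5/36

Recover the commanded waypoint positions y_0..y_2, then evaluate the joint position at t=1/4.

y_0=-1 y_1=2 y_2=1
S(1/4) = -39/256

y_0 = S_0(0) = a_0 = -1
y_1 = S_1(0) = a_1 = 2
y_2 = S_1(3) = 1
t_q=1/4 is in segment 0 (τ=1/4); S_0(τ)=-39/256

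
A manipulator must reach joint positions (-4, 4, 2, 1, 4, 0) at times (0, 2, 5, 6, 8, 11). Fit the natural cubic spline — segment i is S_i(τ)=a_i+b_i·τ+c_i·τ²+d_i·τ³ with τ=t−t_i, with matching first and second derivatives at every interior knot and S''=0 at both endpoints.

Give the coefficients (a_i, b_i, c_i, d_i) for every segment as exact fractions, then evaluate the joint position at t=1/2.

Δ: Δ0=4, Δ1=-2/3, Δ2=-1, Δ3=3/2, Δ4=-4/3
row 1: diag=10, rhs=-28; c'=3/10, d'=-14/5
row 2: denom=8−3·3/10=71/10; d'=(-2−3·-14/5)/(71/10)=64/71
row 3: denom=6−1·10/71=416/71; d'=(15−1·64/71)/(416/71)=77/32
row 4: denom=10−2·71/208=969/104; d'=(-17−2·77/32)/(969/104)=-4537/1938
back: M4=-4537/1938
back: M3=77/32−71/208·-4537/1938=3106/969
back: M2=64/71−10/71·3106/969=436/969
back: M1=-14/5−3/10·436/969=-948/323
M: M0=0, M1=-948/323, M2=436/969, M3=3106/969, M4=-4537/1938, M5=0
seg 0: a=-4, c=M0/2=0, d=(M1−M0)/(6·2)=-79/323, b=Δ0−h0·(2M0+M1)/6=1608/323
seg 1: a=4, c=M1/2=-474/323, d=(M2−M1)/(6·3)=1640/8721, b=Δ1−h1·(2M1+M2)/6=660/323
seg 2: a=2, c=M2/2=218/969, d=(M3−M2)/(6·1)=445/969, b=Δ2−h2·(2M2+M3)/6=-32/19
seg 3: a=1, c=M3/2=1553/969, d=(M4−M3)/(6·2)=-3583/7752, b=Δ3−h3·(2M3+M4)/6=139/969
seg 4: a=4, c=M4/2=-4537/3876, d=(M5−M4)/(6·3)=4537/34884, b=Δ4−h4·(2M4+M5)/6=651/646
t_q=1/2 → seg 0, τ=1/2; S=-4+1608/323·τ+0·τ²+-79/323·τ³=-3983/2584

  seg 0: a=-4 b=1608/323 c=0 d=-79/323
  seg 1: a=4 b=660/323 c=-474/323 d=1640/8721
  seg 2: a=2 b=-32/19 c=218/969 d=445/969
  seg 3: a=1 b=139/969 c=1553/969 d=-3583/7752
  seg 4: a=4 b=651/646 c=-4537/3876 d=4537/34884
S(1/2) = -3983/2584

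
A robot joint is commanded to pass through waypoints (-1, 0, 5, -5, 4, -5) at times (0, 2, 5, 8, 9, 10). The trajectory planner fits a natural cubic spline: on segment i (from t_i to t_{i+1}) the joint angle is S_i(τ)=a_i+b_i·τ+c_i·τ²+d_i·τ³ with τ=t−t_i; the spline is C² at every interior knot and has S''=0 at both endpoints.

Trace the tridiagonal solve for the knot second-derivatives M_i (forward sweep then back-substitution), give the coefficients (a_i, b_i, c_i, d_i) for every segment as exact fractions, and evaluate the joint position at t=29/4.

Δ: Δ0=1/2, Δ1=5/3, Δ2=-10/3, Δ3=9, Δ4=-9
row 1: diag=10, rhs=7; c'=3/10, d'=7/10
row 2: denom=12−3·3/10=111/10; d'=(-30−3·7/10)/(111/10)=-107/37
row 3: denom=8−3·10/37=266/37; d'=(74−3·-107/37)/(266/37)=23/2
row 4: denom=4−1·37/266=1027/266; d'=(-108−1·23/2)/(1027/266)=-31787/1027
back: M4=-31787/1027
back: M3=23/2−37/266·-31787/1027=16232/1027
back: M2=-107/37−10/37·16232/1027=-7357/1027
back: M1=7/10−3/10·-7357/1027=2926/1027
M: M0=0, M1=2926/1027, M2=-7357/1027, M3=16232/1027, M4=-31787/1027, M5=0
seg 0: a=-1, c=M0/2=0, d=(M1−M0)/(6·2)=1463/6162, b=Δ0−h0·(2M0+M1)/6=-2771/6162
seg 1: a=0, c=M1/2=1463/1027, d=(M2−M1)/(6·3)=-791/1422, b=Δ1−h1·(2M1+M2)/6=14785/6162
seg 2: a=5, c=M2/2=-7357/2054, d=(M3−M2)/(6·3)=2621/2054, b=Δ2−h2·(2M2+M3)/6=-12547/3081
seg 3: a=-5, c=M3/2=8116/1027, d=(M4−M3)/(6·1)=-48019/6162, b=Δ3−h3·(2M3+M4)/6=54781/6162
seg 4: a=4, c=M4/2=-31787/2054, d=(M5−M4)/(6·1)=31787/6162, b=Δ4−h4·(2M4+M5)/6=4058/3081
t_q=29/4 → seg 2, τ=9/4; S=5+-12547/3081·τ+-7357/2054·τ²+2621/2054·τ³=-1020191/131456

  seg 0: a=-1 b=-2771/6162 c=0 d=1463/6162
  seg 1: a=0 b=14785/6162 c=1463/1027 d=-791/1422
  seg 2: a=5 b=-12547/3081 c=-7357/2054 d=2621/2054
  seg 3: a=-5 b=54781/6162 c=8116/1027 d=-48019/6162
  seg 4: a=4 b=4058/3081 c=-31787/2054 d=31787/6162
S(29/4) = -1020191/131456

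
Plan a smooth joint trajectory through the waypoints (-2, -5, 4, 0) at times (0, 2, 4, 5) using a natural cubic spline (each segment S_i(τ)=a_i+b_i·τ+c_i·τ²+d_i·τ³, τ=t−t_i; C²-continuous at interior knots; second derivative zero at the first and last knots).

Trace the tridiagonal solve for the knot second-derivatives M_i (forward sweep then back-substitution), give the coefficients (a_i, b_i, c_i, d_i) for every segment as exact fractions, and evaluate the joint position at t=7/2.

  seg 0: a=-2 b=-43/11 c=0 d=53/88
  seg 1: a=-5 b=73/22 c=159/44 d=-133/88
  seg 2: a=4 b=-4/11 c=-60/11 d=20/11
S(7/2) = 2117/704

Δ: Δ0=-3/2, Δ1=9/2, Δ2=-4
row 1: diag=8, rhs=36; c'=1/4, d'=9/2
row 2: denom=6−2·1/4=11/2; d'=(-51−2·9/2)/(11/2)=-120/11
back: M2=-120/11
back: M1=9/2−1/4·-120/11=159/22
M: M0=0, M1=159/22, M2=-120/11, M3=0
seg 0: a=-2, c=M0/2=0, d=(M1−M0)/(6·2)=53/88, b=Δ0−h0·(2M0+M1)/6=-43/11
seg 1: a=-5, c=M1/2=159/44, d=(M2−M1)/(6·2)=-133/88, b=Δ1−h1·(2M1+M2)/6=73/22
seg 2: a=4, c=M2/2=-60/11, d=(M3−M2)/(6·1)=20/11, b=Δ2−h2·(2M2+M3)/6=-4/11
t_q=7/2 → seg 1, τ=3/2; S=-5+73/22·τ+159/44·τ²+-133/88·τ³=2117/704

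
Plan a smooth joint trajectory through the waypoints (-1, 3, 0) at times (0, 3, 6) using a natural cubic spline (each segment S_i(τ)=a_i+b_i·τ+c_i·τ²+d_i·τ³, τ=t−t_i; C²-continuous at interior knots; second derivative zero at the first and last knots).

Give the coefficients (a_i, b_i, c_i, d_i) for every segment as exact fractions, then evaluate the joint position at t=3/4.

  seg 0: a=-1 b=23/12 c=0 d=-7/108
  seg 1: a=3 b=1/6 c=-7/12 d=7/108
S(3/4) = 105/256

Δ: Δ0=4/3, Δ1=-1
row 1: diag=12, rhs=-14; c'=1/4, d'=-7/6
back: M1=-7/6
M: M0=0, M1=-7/6, M2=0
seg 0: a=-1, c=M0/2=0, d=(M1−M0)/(6·3)=-7/108, b=Δ0−h0·(2M0+M1)/6=23/12
seg 1: a=3, c=M1/2=-7/12, d=(M2−M1)/(6·3)=7/108, b=Δ1−h1·(2M1+M2)/6=1/6
t_q=3/4 → seg 0, τ=3/4; S=-1+23/12·τ+0·τ²+-7/108·τ³=105/256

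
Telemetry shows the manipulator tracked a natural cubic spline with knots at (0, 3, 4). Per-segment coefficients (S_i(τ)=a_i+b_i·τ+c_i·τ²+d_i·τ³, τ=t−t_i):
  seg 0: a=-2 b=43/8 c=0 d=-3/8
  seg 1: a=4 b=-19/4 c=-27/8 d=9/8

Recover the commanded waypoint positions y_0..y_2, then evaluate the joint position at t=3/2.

y_0 = S_0(0) = a_0 = -2
y_1 = S_1(0) = a_1 = 4
y_2 = S_1(1) = -3
t_q=3/2 is in segment 0 (τ=3/2); S_0(τ)=307/64

y_0=-2 y_1=4 y_2=-3
S(3/2) = 307/64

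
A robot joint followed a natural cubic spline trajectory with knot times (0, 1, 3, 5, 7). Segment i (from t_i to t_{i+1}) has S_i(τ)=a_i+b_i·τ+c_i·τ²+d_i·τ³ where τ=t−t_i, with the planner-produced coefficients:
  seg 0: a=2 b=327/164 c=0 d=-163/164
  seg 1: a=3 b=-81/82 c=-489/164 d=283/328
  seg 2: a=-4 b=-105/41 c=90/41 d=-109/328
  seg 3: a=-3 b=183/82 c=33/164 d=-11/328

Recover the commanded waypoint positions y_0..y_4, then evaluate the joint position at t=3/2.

y_0=2 y_1=3 y_2=-4 y_3=-3 y_4=2
S(3/2) = 4903/2624

y_0 = S_0(0) = a_0 = 2
y_1 = S_1(0) = a_1 = 3
y_2 = S_2(0) = a_2 = -4
y_3 = S_3(0) = a_3 = -3
y_4 = S_3(2) = 2
t_q=3/2 is in segment 1 (τ=1/2); S_1(τ)=4903/2624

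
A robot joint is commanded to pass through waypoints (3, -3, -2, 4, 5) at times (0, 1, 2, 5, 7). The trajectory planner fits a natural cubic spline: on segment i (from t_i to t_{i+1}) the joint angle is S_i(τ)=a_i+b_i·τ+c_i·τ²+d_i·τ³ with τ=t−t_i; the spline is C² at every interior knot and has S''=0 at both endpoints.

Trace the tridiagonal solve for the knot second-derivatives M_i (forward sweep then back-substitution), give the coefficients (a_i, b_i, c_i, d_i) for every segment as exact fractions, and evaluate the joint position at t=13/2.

Δ: Δ0=-6, Δ1=1, Δ2=2, Δ3=1/2
row 1: diag=4, rhs=42; c'=1/4, d'=21/2
row 2: denom=8−1·1/4=31/4; d'=(6−1·21/2)/(31/4)=-18/31
row 3: denom=10−3·12/31=274/31; d'=(-9−3·-18/31)/(274/31)=-225/274
back: M3=-225/274
back: M2=-18/31−12/31·-225/274=-36/137
back: M1=21/2−1/4·-36/137=2895/274
M: M0=0, M1=2895/274, M2=-36/137, M3=-225/274, M4=0
seg 0: a=3, c=M0/2=0, d=(M1−M0)/(6·1)=965/548, b=Δ0−h0·(2M0+M1)/6=-4253/548
seg 1: a=-3, c=M1/2=2895/548, d=(M2−M1)/(6·1)=-989/548, b=Δ1−h1·(2M1+M2)/6=-679/274
seg 2: a=-2, c=M2/2=-18/137, d=(M3−M2)/(6·3)=-17/548, b=Δ2−h2·(2M2+M3)/6=1465/548
seg 3: a=4, c=M3/2=-225/548, d=(M4−M3)/(6·2)=75/1096, b=Δ3−h3·(2M3+M4)/6=287/274
t_q=13/2 → seg 3, τ=3/2; S=4+287/274·τ+-225/548·τ²+75/1096·τ³=42773/8768

  seg 0: a=3 b=-4253/548 c=0 d=965/548
  seg 1: a=-3 b=-679/274 c=2895/548 d=-989/548
  seg 2: a=-2 b=1465/548 c=-18/137 d=-17/548
  seg 3: a=4 b=287/274 c=-225/548 d=75/1096
S(13/2) = 42773/8768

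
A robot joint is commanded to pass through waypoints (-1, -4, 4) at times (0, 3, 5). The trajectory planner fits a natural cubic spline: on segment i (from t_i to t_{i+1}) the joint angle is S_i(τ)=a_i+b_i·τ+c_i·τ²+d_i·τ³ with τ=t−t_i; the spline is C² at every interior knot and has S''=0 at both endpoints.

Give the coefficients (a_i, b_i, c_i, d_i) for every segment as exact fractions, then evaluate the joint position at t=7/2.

Δ: Δ0=-1, Δ1=4
row 1: diag=10, rhs=30; c'=1/5, d'=3
back: M1=3
M: M0=0, M1=3, M2=0
seg 0: a=-1, c=M0/2=0, d=(M1−M0)/(6·3)=1/6, b=Δ0−h0·(2M0+M1)/6=-5/2
seg 1: a=-4, c=M1/2=3/2, d=(M2−M1)/(6·2)=-1/4, b=Δ1−h1·(2M1+M2)/6=2
t_q=7/2 → seg 1, τ=1/2; S=-4+2·τ+3/2·τ²+-1/4·τ³=-85/32

  seg 0: a=-1 b=-5/2 c=0 d=1/6
  seg 1: a=-4 b=2 c=3/2 d=-1/4
S(7/2) = -85/32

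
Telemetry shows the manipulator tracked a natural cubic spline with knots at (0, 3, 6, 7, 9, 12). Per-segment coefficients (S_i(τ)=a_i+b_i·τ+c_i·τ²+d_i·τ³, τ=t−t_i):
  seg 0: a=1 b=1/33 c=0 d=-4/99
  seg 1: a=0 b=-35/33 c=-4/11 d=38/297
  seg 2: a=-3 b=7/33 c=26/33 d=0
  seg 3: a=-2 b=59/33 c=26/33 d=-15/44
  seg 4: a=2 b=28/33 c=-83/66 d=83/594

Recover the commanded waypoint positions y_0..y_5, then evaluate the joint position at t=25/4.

y_0=1 y_1=0 y_2=-3 y_3=-2 y_4=2 y_5=-3
S(25/4) = -255/88

y_0 = S_0(0) = a_0 = 1
y_1 = S_1(0) = a_1 = 0
y_2 = S_2(0) = a_2 = -3
y_3 = S_3(0) = a_3 = -2
y_4 = S_4(0) = a_4 = 2
y_5 = S_4(3) = -3
t_q=25/4 is in segment 2 (τ=1/4); S_2(τ)=-255/88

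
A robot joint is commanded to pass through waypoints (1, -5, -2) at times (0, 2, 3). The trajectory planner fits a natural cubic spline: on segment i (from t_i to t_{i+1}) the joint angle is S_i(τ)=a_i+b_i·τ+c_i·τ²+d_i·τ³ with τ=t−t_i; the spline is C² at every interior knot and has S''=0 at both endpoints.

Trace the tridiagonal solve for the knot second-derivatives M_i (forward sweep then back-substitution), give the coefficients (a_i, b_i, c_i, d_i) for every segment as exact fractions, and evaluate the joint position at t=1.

Δ: Δ0=-3, Δ1=3
row 1: diag=6, rhs=36; c'=1/6, d'=6
back: M1=6
M: M0=0, M1=6, M2=0
seg 0: a=1, c=M0/2=0, d=(M1−M0)/(6·2)=1/2, b=Δ0−h0·(2M0+M1)/6=-5
seg 1: a=-5, c=M1/2=3, d=(M2−M1)/(6·1)=-1, b=Δ1−h1·(2M1+M2)/6=1
t_q=1 → seg 0, τ=1; S=1+-5·τ+0·τ²+1/2·τ³=-7/2

  seg 0: a=1 b=-5 c=0 d=1/2
  seg 1: a=-5 b=1 c=3 d=-1
S(1) = -7/2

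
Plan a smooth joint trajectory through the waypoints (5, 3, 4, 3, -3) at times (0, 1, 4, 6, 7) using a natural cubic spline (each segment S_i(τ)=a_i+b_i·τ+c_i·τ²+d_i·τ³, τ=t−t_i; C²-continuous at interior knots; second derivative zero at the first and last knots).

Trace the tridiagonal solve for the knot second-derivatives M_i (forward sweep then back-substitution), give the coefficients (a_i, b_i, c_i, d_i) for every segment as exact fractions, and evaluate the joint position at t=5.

  seg 0: a=5 b=-1351/591 c=0 d=169/591
  seg 1: a=3 b=-844/591 c=169/197 d=-160/1773
  seg 2: a=4 b=758/591 c=9/197 d=-2215/4728
  seg 3: a=3 b=-4913/1182 c=-2179/788 d=2179/2364
S(5) = 7659/1576

Δ: Δ0=-2, Δ1=1/3, Δ2=-1/2, Δ3=-6
row 1: diag=8, rhs=14; c'=3/8, d'=7/4
row 2: denom=10−3·3/8=71/8; d'=(-5−3·7/4)/(71/8)=-82/71
row 3: denom=6−2·16/71=394/71; d'=(-33−2·-82/71)/(394/71)=-2179/394
back: M3=-2179/394
back: M2=-82/71−16/71·-2179/394=18/197
back: M1=7/4−3/8·18/197=338/197
M: M0=0, M1=338/197, M2=18/197, M3=-2179/394, M4=0
seg 0: a=5, c=M0/2=0, d=(M1−M0)/(6·1)=169/591, b=Δ0−h0·(2M0+M1)/6=-1351/591
seg 1: a=3, c=M1/2=169/197, d=(M2−M1)/(6·3)=-160/1773, b=Δ1−h1·(2M1+M2)/6=-844/591
seg 2: a=4, c=M2/2=9/197, d=(M3−M2)/(6·2)=-2215/4728, b=Δ2−h2·(2M2+M3)/6=758/591
seg 3: a=3, c=M3/2=-2179/788, d=(M4−M3)/(6·1)=2179/2364, b=Δ3−h3·(2M3+M4)/6=-4913/1182
t_q=5 → seg 2, τ=1; S=4+758/591·τ+9/197·τ²+-2215/4728·τ³=7659/1576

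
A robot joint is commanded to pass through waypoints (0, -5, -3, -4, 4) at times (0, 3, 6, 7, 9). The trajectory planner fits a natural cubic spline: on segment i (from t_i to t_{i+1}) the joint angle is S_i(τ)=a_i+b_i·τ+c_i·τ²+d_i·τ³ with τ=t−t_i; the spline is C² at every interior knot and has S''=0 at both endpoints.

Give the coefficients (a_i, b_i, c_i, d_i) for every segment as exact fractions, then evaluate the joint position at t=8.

Δ: Δ0=-5/3, Δ1=2/3, Δ2=-1, Δ3=4
row 1: diag=12, rhs=14; c'=1/4, d'=7/6
row 2: denom=8−3·1/4=29/4; d'=(-10−3·7/6)/(29/4)=-54/29
row 3: denom=6−1·4/29=170/29; d'=(30−1·-54/29)/(170/29)=462/85
back: M3=462/85
back: M2=-54/29−4/29·462/85=-222/85
back: M1=7/6−1/4·-222/85=464/255
M: M0=0, M1=464/255, M2=-222/85, M3=462/85, M4=0
seg 0: a=0, c=M0/2=0, d=(M1−M0)/(6·3)=232/2295, b=Δ0−h0·(2M0+M1)/6=-219/85
seg 1: a=-5, c=M1/2=232/255, d=(M2−M1)/(6·3)=-113/459, b=Δ1−h1·(2M1+M2)/6=13/85
seg 2: a=-3, c=M2/2=-111/85, d=(M3−M2)/(6·1)=114/85, b=Δ2−h2·(2M2+M3)/6=-88/85
seg 3: a=-4, c=M3/2=231/85, d=(M4−M3)/(6·2)=-77/170, b=Δ3−h3·(2M3+M4)/6=32/85
t_q=8 → seg 3, τ=1; S=-4+32/85·τ+231/85·τ²+-77/170·τ³=-231/170

  seg 0: a=0 b=-219/85 c=0 d=232/2295
  seg 1: a=-5 b=13/85 c=232/255 d=-113/459
  seg 2: a=-3 b=-88/85 c=-111/85 d=114/85
  seg 3: a=-4 b=32/85 c=231/85 d=-77/170
S(8) = -231/170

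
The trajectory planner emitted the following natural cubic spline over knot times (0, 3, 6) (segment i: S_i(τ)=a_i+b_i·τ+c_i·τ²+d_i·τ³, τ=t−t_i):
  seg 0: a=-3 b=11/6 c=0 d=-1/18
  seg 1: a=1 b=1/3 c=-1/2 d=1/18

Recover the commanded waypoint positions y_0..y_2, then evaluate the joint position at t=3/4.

y_0 = S_0(0) = a_0 = -3
y_1 = S_1(0) = a_1 = 1
y_2 = S_1(3) = -1
t_q=3/4 is in segment 0 (τ=3/4); S_0(τ)=-211/128

y_0=-3 y_1=1 y_2=-1
S(3/4) = -211/128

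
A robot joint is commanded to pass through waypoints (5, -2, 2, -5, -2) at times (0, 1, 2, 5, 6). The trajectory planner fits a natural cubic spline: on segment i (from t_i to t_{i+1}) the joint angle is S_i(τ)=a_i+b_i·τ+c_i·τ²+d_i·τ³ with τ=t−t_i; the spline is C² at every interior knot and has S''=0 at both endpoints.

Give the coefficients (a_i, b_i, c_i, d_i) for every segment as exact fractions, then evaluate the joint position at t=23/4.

  seg 0: a=5 b=-6467/636 c=0 d=2015/636
  seg 1: a=-2 b=-211/318 c=2015/212 d=-3079/636
  seg 2: a=2 b=2431/636 c=-266/53 d=629/636
  seg 3: a=-5 b=131/318 c=823/212 d=-823/636
S(23/4) = -41427/13568

Δ: Δ0=-7, Δ1=4, Δ2=-7/3, Δ3=3
row 1: diag=4, rhs=66; c'=1/4, d'=33/2
row 2: denom=8−1·1/4=31/4; d'=(-38−1·33/2)/(31/4)=-218/31
row 3: denom=8−3·12/31=212/31; d'=(32−3·-218/31)/(212/31)=823/106
back: M3=823/106
back: M2=-218/31−12/31·823/106=-532/53
back: M1=33/2−1/4·-532/53=2015/106
M: M0=0, M1=2015/106, M2=-532/53, M3=823/106, M4=0
seg 0: a=5, c=M0/2=0, d=(M1−M0)/(6·1)=2015/636, b=Δ0−h0·(2M0+M1)/6=-6467/636
seg 1: a=-2, c=M1/2=2015/212, d=(M2−M1)/(6·1)=-3079/636, b=Δ1−h1·(2M1+M2)/6=-211/318
seg 2: a=2, c=M2/2=-266/53, d=(M3−M2)/(6·3)=629/636, b=Δ2−h2·(2M2+M3)/6=2431/636
seg 3: a=-5, c=M3/2=823/212, d=(M4−M3)/(6·1)=-823/636, b=Δ3−h3·(2M3+M4)/6=131/318
t_q=23/4 → seg 3, τ=3/4; S=-5+131/318·τ+823/212·τ²+-823/636·τ³=-41427/13568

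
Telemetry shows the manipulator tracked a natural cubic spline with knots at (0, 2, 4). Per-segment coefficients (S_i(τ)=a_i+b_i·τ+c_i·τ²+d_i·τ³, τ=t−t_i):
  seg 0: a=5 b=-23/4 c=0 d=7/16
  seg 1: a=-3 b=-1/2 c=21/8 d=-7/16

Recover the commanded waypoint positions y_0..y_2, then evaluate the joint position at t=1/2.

y_0 = S_0(0) = a_0 = 5
y_1 = S_1(0) = a_1 = -3
y_2 = S_1(2) = 3
t_q=1/2 is in segment 0 (τ=1/2); S_0(τ)=279/128

y_0=5 y_1=-3 y_2=3
S(1/2) = 279/128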